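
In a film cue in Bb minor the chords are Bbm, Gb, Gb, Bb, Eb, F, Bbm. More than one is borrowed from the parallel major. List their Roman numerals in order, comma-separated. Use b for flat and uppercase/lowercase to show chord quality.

The diatonic triads in Bb minor (with V from harmonic minor) are Bbm, Cdim, Db, Ebm, F, Gb, Ab. Of the given chords, Bbm, Gb and F are diatonic. Bb (Bb–D–F) doesn't fit — on degree 1 Bb minor would have Bbm (i). Bb is the degree-1 chord of Bb major, so it is the borrowed I. But Eb (Eb–G–Bb) is foreign: the diatonic iv on degree 4 is Ebm, whereas Eb comes from Bb major. It is labeled IV.

I, IV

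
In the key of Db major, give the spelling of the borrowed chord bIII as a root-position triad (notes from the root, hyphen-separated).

The root of bIII is the lowered 3rd degree: F becomes Fb. Stacking thirds in Db minor on Fb gives Fb–Ab–Cb.

Fb-Ab-Cb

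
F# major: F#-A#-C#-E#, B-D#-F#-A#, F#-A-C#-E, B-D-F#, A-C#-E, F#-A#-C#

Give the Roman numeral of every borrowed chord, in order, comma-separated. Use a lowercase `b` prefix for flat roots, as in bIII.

i7, iv, bIII

F# major has the diatonic set F#, G#m, A#m, B, C#, D#m, E#dim. F#–A#–C#–E# = F#maj7, B–D#–F#–A# = Bmaj7 and F#–A#–C# = F# all belong to that set. But F#–A–C#–E is foreign: the diatonic I on degree 1 is F#, whereas F#m7 comes from F# minor. It is labeled i7. But B–D–F# is foreign: the diatonic IV on degree 4 is B, whereas Bm comes from F# minor. It is labeled iv. A–C#–E doesn't fit — on degree 3 F# major would have A#m (iii). A is the degree-3 chord of F# minor, so it is the borrowed bIII.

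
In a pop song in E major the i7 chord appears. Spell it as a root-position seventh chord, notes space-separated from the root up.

E G B D

The root, E, is scale degree 1 — the same note in E major and E minor; only the chord quality changes. Building the minor-seventh chord from the parallel minor on E: E–G–B–D.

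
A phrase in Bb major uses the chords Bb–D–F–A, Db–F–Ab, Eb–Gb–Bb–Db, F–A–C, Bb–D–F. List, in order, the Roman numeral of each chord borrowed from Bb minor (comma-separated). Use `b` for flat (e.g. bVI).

bIII, iv7

The diatonic triads in Bb major are Bb, Cm, Dm, Eb, F, Gm, Adim. Of the given chords, Bb–D–F–A = Bbmaj7, F–A–C = F and Bb–D–F = Bb are diatonic. Db–F–Ab doesn't fit — on degree 3 Bb major would have Dm (iii). Db is the degree-3 chord of Bb minor, so it is the borrowed bIII. But Eb–Gb–Bb–Db is foreign: the diatonic IV on degree 4 is Eb, whereas Ebm7 comes from Bb minor. It is labeled iv7.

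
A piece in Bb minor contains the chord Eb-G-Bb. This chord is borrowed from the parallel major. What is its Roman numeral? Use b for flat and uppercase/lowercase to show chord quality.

IV

Eb is scale degree 4 in Bb minor. Diatonically Bb minor has Ebm (iv) on that degree; Eb–G–Bb is instead the major chord native to Bb major, so it takes the label IV.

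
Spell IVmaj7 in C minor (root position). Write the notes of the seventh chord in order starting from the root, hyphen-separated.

The root, F, is scale degree 4 — the same note in C minor and C major; only the chord quality changes. Stacking thirds in C major on F gives F–A–C–E.

F-A-C-E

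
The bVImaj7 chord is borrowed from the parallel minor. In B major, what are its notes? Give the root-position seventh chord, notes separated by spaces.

G B D F#

bVImaj7 is built on the lowered scale degree 6. In B major degree 6 is G#; lowered it becomes G. In B minor the chord on G is G–B–D–F#.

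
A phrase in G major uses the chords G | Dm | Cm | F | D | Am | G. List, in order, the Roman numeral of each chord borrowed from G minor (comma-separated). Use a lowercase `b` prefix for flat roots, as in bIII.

v, iv, bVII

The diatonic triads in G major are G, Am, Bm, C, D, Em, F#dim. G, D and Am are all diatonic. But Dm (D–F–A) is foreign: the diatonic V on degree 5 is D, whereas Dm comes from G minor. It is labeled v. But Cm (C–Eb–G) is foreign: the diatonic IV on degree 4 is C, whereas Cm comes from G minor. It is labeled iv. F (F–A–C) is not: scale degree 7 in G major carries F#dim (vii°). In G minor the chord on that degree is F, so here it functions as bVII, borrowed from the parallel minor.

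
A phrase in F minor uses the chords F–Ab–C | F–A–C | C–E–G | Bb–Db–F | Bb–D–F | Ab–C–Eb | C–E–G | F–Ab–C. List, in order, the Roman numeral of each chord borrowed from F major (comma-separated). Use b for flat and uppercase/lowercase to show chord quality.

I, IV

The diatonic triads in F minor (with V from harmonic minor) are Fm, Gdim, Ab, Bbm, C, Db, Eb. F–Ab–C = Fm, C–E–G = C, Bb–Db–F = Bbm and Ab–C–Eb = Ab are all diatonic. F–A–C doesn't fit — on degree 1 F minor would have Fm (i). F is the degree-1 chord of F major, so it is the borrowed I. But Bb–D–F is foreign: the diatonic iv on degree 4 is Bbm, whereas Bb comes from F major. It is labeled IV.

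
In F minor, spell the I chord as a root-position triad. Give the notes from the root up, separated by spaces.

F A C

The root, F, is scale degree 1 — the same note in F minor and F major; only the chord quality changes. Stacking thirds in F major on F gives F–A–C.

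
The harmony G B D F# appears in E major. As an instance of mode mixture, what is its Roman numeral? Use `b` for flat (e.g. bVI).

G is the lowered form of scale degree 3 in E major (the diatonic degree 3 is G#). The diatonic chord on degree 3 would be G#m (iii), but G–B–D–F# is the major-seventh chord from E minor. As a borrowed chord it is labeled bIIImaj7.

bIIImaj7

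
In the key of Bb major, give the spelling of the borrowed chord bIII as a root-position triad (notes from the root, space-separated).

Db F Ab

bIII is built on the lowered scale degree 3. In Bb major degree 3 is D; lowered it becomes Db. Building the major chord from the parallel minor on Db: Db–F–Ab.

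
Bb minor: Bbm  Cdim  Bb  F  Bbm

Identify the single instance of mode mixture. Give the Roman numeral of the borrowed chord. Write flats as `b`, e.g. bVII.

Bb minor has the diatonic set Bbm, Cdim, Db, Ebm, F, Gb, Ab (with V from harmonic minor). Bbm, Cdim and F are all diatonic. But Bb (Bb–D–F) is foreign: the diatonic i on degree 1 is Bbm, whereas Bb comes from Bb major. It is labeled I.

I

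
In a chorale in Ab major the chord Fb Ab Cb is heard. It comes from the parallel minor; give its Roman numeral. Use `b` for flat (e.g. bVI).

In Ab major scale degree 6 is F; Fb is its lowered form, from Ab minor. Fb–Ab–Cb is a major chord — the form found in Ab minor, not the diatonic vi (Fm). Borrowed into Ab major it is written bVI.

bVI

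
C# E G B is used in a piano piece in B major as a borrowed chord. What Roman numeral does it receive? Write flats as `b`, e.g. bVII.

C# is scale degree 2 in B major. C#–E–G–B is a half-diminished-seventh chord — the form found in B minor, not the diatonic ii (C#m). Borrowed into B major it is written iiø7.

iiø7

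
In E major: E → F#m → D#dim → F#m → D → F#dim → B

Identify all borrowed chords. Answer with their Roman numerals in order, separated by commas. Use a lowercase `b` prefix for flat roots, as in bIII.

In E major the diatonic chords are E, F#m, G#m, A, B, C#m, D#dim. Of the given chords, E, F#m, D#dim and B are diatonic. D (D–F#–A) doesn't fit — on degree 7 E major would have D#dim (vii°). D is the degree-7 chord of E minor, so it is the borrowed bVII. F#dim (F#–A–C) doesn't fit — on degree 2 E major would have F#m (ii). F#dim is the degree-2 chord of E minor, so it is the borrowed ii°.

bVII, ii°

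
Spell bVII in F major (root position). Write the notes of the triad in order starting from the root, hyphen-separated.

Eb-G-Bb

bVII is built on the lowered scale degree 7. In F major degree 7 is E; lowered it becomes Eb. Stacking thirds in F minor on Eb gives Eb–G–Bb.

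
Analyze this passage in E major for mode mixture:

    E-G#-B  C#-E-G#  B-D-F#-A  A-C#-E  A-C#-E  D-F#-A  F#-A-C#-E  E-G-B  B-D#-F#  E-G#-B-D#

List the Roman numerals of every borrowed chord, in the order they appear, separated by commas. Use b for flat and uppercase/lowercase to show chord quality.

The diatonic triads in E major are E, F#m, G#m, A, B, C#m, D#dim. E–G#–B = E, C#–E–G# = C#m, A–C#–E = A, F#–A–C#–E = F#m7, B–D#–F# = B and E–G#–B–D# = Emaj7 are all diatonic. B–D–F#–A is not: scale degree 5 in E major carries B (V). In E minor the chord on that degree is Bm7, so here it functions as v7, borrowed from the parallel minor. But D–F#–A is foreign: the diatonic vii° on degree 7 is D#dim, whereas D comes from E minor. It is labeled bVII. E–G–B doesn't fit — on degree 1 E major would have E (I). Em is the degree-1 chord of E minor, so it is the borrowed i.

v7, bVII, i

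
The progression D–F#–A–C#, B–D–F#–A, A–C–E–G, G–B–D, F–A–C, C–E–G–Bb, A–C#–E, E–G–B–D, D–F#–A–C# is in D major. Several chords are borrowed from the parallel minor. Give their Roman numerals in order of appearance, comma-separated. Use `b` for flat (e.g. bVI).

The diatonic triads in D major are D, Em, F#m, G, A, Bm, C#dim. D–F#–A–C# = Dmaj7, B–D–F#–A = Bm7, G–B–D = G, A–C#–E = A and E–G–B–D = Em7 are all diatonic. But A–C–E–G is foreign: the diatonic V on degree 5 is A, whereas Am7 comes from D minor. It is labeled v7. F–A–C is not: scale degree 3 in D major carries F#m (iii). In D minor the chord on that degree is F, so here it functions as bIII, borrowed from the parallel minor. But C–E–G–Bb is foreign: the diatonic vii° on degree 7 is C#dim, whereas C7 comes from D minor. It is labeled bVII7.

v7, bIII, bVII7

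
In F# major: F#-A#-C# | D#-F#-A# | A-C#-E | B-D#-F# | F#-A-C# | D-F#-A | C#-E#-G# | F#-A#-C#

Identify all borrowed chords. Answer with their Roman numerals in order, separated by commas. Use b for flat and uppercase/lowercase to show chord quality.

bIII, i, bVI

The diatonic triads in F# major are F#, G#m, A#m, B, C#, D#m, E#dim. F#–A#–C# = F#, D#–F#–A# = D#m, B–D#–F# = B and C#–E#–G# = C# are all diatonic. But A–C#–E is foreign: the diatonic iii on degree 3 is A#m, whereas A comes from F# minor. It is labeled bIII. But F#–A–C# is foreign: the diatonic I on degree 1 is F#, whereas F#m comes from F# minor. It is labeled i. D–F#–A is not: scale degree 6 in F# major carries D#m (vi). In F# minor the chord on that degree is D, so here it functions as bVI, borrowed from the parallel minor.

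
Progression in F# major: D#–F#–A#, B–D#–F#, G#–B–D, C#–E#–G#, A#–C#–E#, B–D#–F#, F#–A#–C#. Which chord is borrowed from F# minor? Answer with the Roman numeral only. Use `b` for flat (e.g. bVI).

In F# major the diatonic chords are F#, G#m, A#m, B, C#, D#m, E#dim. D#–F#–A# = D#m, B–D#–F# = B, C#–E#–G# = C#, A#–C#–E# = A#m and F#–A#–C# = F# are all diatonic. G#–B–D doesn't fit — on degree 2 F# major would have G#m (ii). G#dim is the degree-2 chord of F# minor, so it is the borrowed ii°.

ii°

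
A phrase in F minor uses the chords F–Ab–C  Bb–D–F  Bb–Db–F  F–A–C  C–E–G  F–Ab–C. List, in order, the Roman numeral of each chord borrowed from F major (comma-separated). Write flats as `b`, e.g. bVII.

In F minor (with V from harmonic minor) the diatonic chords are Fm, Gdim, Ab, Bbm, C, Db, Eb. Of the given chords, F–Ab–C = Fm, Bb–Db–F = Bbm and C–E–G = C are diatonic. Bb–D–F doesn't fit — on degree 4 F minor would have Bbm (iv). Bb is the degree-4 chord of F major, so it is the borrowed IV. F–A–C is not: scale degree 1 in F minor carries Fm (i). In F major the chord on that degree is F, so here it functions as I, borrowed from the parallel major.

IV, I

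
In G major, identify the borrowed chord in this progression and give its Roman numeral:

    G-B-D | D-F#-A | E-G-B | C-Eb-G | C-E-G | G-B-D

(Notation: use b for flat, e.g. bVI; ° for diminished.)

iv

In G major the diatonic chords are G, Am, Bm, C, D, Em, F#dim. G–B–D = G, D–F#–A = D, E–G–B = Em and C–E–G = C all belong to that set. C–Eb–G is not: scale degree 4 in G major carries C (IV). In G minor the chord on that degree is Cm, so here it functions as iv, borrowed from the parallel minor.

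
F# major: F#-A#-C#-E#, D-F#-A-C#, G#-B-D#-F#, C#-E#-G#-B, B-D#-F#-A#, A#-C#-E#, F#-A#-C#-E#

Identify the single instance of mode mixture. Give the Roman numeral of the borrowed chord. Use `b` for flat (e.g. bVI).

bVImaj7

The diatonic triads in F# major are F#, G#m, A#m, B, C#, D#m, E#dim. F#–A#–C#–E# = F#maj7, G#–B–D#–F# = G#m7, C#–E#–G#–B = C#7, B–D#–F#–A# = Bmaj7 and A#–C#–E# = A#m all belong to that set. D–F#–A–C# is not: scale degree 6 in F# major carries D#m (vi). In F# minor the chord on that degree is Dmaj7, so here it functions as bVImaj7, borrowed from the parallel minor.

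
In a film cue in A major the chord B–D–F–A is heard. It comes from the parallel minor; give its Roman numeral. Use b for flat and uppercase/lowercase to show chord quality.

iiø7

B is scale degree 2 in A major. The diatonic chord on degree 2 would be Bm (ii), but B–D–F–A is the half-diminished-seventh chord from A minor. As a borrowed chord it is labeled iiø7.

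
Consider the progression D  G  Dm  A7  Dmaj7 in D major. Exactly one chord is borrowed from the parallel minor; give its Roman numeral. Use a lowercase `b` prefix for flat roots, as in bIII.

D major has the diatonic set D, Em, F#m, G, A, Bm, C#dim. D, G, A7 and Dmaj7 all belong to that set. Dm (D–F–A) is not: scale degree 1 in D major carries D (I). In D minor the chord on that degree is Dm, so here it functions as i, borrowed from the parallel minor.

i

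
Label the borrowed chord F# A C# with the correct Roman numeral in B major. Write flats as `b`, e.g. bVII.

F# is scale degree 5 in B major. Diatonically B major has F# (V) on that degree; F#–A–C# is instead the minor chord native to B minor, so it takes the label v.

v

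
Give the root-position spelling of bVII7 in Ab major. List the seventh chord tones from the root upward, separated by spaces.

Scale degree 7 in Ab major is G. bVII7 uses the lowered form, Gb, taken from Ab minor. Building the dominant-seventh chord from the parallel minor on Gb: Gb–Bb–Db–Fb.

Gb Bb Db Fb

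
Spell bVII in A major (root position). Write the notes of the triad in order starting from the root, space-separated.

G B D

bVII is built on the lowered scale degree 7. In A major degree 7 is G#; lowered it becomes G. In A minor the chord on G is G–B–D.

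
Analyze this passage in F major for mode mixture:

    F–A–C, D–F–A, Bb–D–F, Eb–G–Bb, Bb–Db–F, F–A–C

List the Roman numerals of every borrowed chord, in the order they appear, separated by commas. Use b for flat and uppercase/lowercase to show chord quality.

F major has the diatonic set F, Gm, Am, Bb, C, Dm, Edim. Of the given chords, F–A–C = F, D–F–A = Dm and Bb–D–F = Bb are diatonic. But Eb–G–Bb is foreign: the diatonic vii° on degree 7 is Edim, whereas Eb comes from F minor. It is labeled bVII. Bb–Db–F is not: scale degree 4 in F major carries Bb (IV). In F minor the chord on that degree is Bbm, so here it functions as iv, borrowed from the parallel minor.

bVII, iv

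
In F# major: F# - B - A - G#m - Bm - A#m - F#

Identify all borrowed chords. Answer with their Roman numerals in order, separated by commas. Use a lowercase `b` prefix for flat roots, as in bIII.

bIII, iv

The diatonic triads in F# major are F#, G#m, A#m, B, C#, D#m, E#dim. F#, B, G#m and A#m are all diatonic. A (A–C#–E) is not: scale degree 3 in F# major carries A#m (iii). In F# minor the chord on that degree is A, so here it functions as bIII, borrowed from the parallel minor. Bm (B–D–F#) is not: scale degree 4 in F# major carries B (IV). In F# minor the chord on that degree is Bm, so here it functions as iv, borrowed from the parallel minor.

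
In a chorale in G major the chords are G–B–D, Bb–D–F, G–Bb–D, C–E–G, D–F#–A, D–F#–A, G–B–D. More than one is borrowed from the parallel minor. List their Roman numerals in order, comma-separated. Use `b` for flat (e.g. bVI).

bIII, i

The diatonic triads in G major are G, Am, Bm, C, D, Em, F#dim. G–B–D = G, C–E–G = C and D–F#–A = D all belong to that set. Bb–D–F doesn't fit — on degree 3 G major would have Bm (iii). Bb is the degree-3 chord of G minor, so it is the borrowed bIII. G–Bb–D is not: scale degree 1 in G major carries G (I). In G minor the chord on that degree is Gm, so here it functions as i, borrowed from the parallel minor.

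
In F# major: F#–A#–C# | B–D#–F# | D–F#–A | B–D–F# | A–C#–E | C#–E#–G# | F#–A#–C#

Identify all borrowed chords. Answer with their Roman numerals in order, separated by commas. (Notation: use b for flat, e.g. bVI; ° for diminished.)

In F# major the diatonic chords are F#, G#m, A#m, B, C#, D#m, E#dim. F#–A#–C# = F#, B–D#–F# = B and C#–E#–G# = C# all belong to that set. D–F#–A is not: scale degree 6 in F# major carries D#m (vi). In F# minor the chord on that degree is D, so here it functions as bVI, borrowed from the parallel minor. But B–D–F# is foreign: the diatonic IV on degree 4 is B, whereas Bm comes from F# minor. It is labeled iv. A–C#–E is not: scale degree 3 in F# major carries A#m (iii). In F# minor the chord on that degree is A, so here it functions as bIII, borrowed from the parallel minor.

bVI, iv, bIII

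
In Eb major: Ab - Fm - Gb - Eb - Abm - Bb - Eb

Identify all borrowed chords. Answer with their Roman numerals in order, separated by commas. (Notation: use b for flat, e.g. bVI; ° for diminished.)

In Eb major the diatonic chords are Eb, Fm, Gm, Ab, Bb, Cm, Ddim. Ab, Fm, Eb and Bb are all diatonic. But Gb (Gb–Bb–Db) is foreign: the diatonic iii on degree 3 is Gm, whereas Gb comes from Eb minor. It is labeled bIII. Abm (Ab–Cb–Eb) doesn't fit — on degree 4 Eb major would have Ab (IV). Abm is the degree-4 chord of Eb minor, so it is the borrowed iv.

bIII, iv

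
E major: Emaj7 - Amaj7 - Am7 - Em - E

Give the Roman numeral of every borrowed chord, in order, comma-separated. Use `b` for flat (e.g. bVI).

iv7, i

In E major the diatonic chords are E, F#m, G#m, A, B, C#m, D#dim. Emaj7, Amaj7 and E all belong to that set. Am7 (A–C–E–G) doesn't fit — on degree 4 E major would have A (IV). Am7 is the degree-4 chord of E minor, so it is the borrowed iv7. But Em (E–G–B) is foreign: the diatonic I on degree 1 is E, whereas Em comes from E minor. It is labeled i.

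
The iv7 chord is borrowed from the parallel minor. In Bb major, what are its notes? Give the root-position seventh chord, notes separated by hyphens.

Eb-Gb-Bb-Db

The root, Eb, is scale degree 4 — the same note in Bb major and Bb minor; only the chord quality changes. In Bb minor the chord on Eb is Eb–Gb–Bb–Db.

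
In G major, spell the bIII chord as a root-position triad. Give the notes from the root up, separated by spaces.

Bb D F

bIII is built on the lowered scale degree 3. In G major degree 3 is B; lowered it becomes Bb. Stacking thirds in G minor on Bb gives Bb–D–F.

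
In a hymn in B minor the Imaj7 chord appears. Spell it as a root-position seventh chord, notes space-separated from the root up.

Imaj7 is built on scale degree 1, which is B in both B minor and its parallel. Stacking thirds in B major on B gives B–D#–F#–A#.

B D# F# A#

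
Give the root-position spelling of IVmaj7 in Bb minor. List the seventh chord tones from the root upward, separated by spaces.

Eb G Bb D

IVmaj7 is built on scale degree 4, which is Eb in both Bb minor and its parallel. In Bb major the chord on Eb is Eb–G–Bb–D.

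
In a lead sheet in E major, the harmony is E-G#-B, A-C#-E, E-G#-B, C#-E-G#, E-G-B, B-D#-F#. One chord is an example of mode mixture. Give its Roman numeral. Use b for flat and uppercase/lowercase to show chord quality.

i

The diatonic triads in E major are E, F#m, G#m, A, B, C#m, D#dim. E–G#–B = E, A–C#–E = A, C#–E–G# = C#m and B–D#–F# = B all belong to that set. E–G–B is not: scale degree 1 in E major carries E (I). In E minor the chord on that degree is Em, so here it functions as i, borrowed from the parallel minor.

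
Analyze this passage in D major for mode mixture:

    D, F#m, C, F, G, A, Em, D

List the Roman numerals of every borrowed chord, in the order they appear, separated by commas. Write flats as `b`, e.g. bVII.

bVII, bIII

The diatonic triads in D major are D, Em, F#m, G, A, Bm, C#dim. D, F#m, G, A and Em all belong to that set. C (C–E–G) doesn't fit — on degree 7 D major would have C#dim (vii°). C is the degree-7 chord of D minor, so it is the borrowed bVII. F (F–A–C) doesn't fit — on degree 3 D major would have F#m (iii). F is the degree-3 chord of D minor, so it is the borrowed bIII.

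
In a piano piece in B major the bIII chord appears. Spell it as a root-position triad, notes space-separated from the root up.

D F# A

Scale degree 3 in B major is D#. bIII uses the lowered form, D, taken from B minor. Building the major chord from the parallel minor on D: D–F#–A.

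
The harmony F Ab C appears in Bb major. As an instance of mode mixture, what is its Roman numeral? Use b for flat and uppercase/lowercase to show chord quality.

v

The root F is the diatonic 5th degree of Bb major; the borrowing shows in the chord quality. Diatonically Bb major has F (V) on that degree; F–Ab–C is instead the minor chord native to Bb minor, so it takes the label v.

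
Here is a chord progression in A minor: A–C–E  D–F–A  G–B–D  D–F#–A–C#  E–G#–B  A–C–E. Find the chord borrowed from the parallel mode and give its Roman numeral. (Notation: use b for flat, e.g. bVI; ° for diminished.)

A minor has the diatonic set Am, Bdim, C, Dm, E, F, G (with V from harmonic minor). A–C–E = Am, D–F–A = Dm, G–B–D = G and E–G#–B = E all belong to that set. But D–F#–A–C# is foreign: the diatonic iv on degree 4 is Dm, whereas Dmaj7 comes from A major. It is labeled IVmaj7.

IVmaj7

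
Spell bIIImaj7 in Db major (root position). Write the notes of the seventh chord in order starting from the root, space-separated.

The root of bIIImaj7 is the lowered 3rd degree: F becomes Fb. Building the major-seventh chord from the parallel minor on Fb: Fb–Ab–Cb–Eb.

Fb Ab Cb Eb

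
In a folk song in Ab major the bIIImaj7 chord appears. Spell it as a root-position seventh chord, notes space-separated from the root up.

The root of bIIImaj7 is the lowered 3rd degree: C becomes Cb. Building the major-seventh chord from the parallel minor on Cb: Cb–Eb–Gb–Bb.

Cb Eb Gb Bb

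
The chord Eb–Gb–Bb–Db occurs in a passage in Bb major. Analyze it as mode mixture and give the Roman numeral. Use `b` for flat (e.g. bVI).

iv7

Eb is scale degree 4 in Bb major. Eb–Gb–Bb–Db is a minor-seventh chord — the form found in Bb minor, not the diatonic IV (Eb). Borrowed into Bb major it is written iv7.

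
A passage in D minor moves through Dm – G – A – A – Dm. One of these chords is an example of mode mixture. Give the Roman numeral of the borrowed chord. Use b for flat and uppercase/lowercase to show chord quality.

IV

The diatonic triads in D minor (with V from harmonic minor) are Dm, Edim, F, Gm, A, Bb, C. Dm and A both belong to that set. G (G–B–D) doesn't fit — on degree 4 D minor would have Gm (iv). G is the degree-4 chord of D major, so it is the borrowed IV.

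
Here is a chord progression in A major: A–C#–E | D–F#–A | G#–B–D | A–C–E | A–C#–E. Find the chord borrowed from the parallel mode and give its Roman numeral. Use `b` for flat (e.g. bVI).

In A major the diatonic chords are A, Bm, C#m, D, E, F#m, G#dim. Of the given chords, A–C#–E = A, D–F#–A = D and G#–B–D = G#dim are diatonic. But A–C–E is foreign: the diatonic I on degree 1 is A, whereas Am comes from A minor. It is labeled i.

i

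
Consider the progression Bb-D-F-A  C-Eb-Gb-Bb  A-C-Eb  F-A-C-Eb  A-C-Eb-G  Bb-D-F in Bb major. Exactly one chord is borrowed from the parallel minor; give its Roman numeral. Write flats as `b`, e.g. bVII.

The diatonic triads in Bb major are Bb, Cm, Dm, Eb, F, Gm, Adim. Bb–D–F–A = Bbmaj7, A–C–Eb = Adim, F–A–C–Eb = F7, A–C–Eb–G = Am7b5 and Bb–D–F = Bb are all diatonic. C–Eb–Gb–Bb doesn't fit — on degree 2 Bb major would have Cm (ii). Cm7b5 is the degree-2 chord of Bb minor, so it is the borrowed iiø7.

iiø7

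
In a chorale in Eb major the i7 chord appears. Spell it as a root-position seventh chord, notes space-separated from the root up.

Eb Gb Bb Db

i7 is built on scale degree 1, which is Eb in both Eb major and its parallel. Stacking thirds in Eb minor on Eb gives Eb–Gb–Bb–Db.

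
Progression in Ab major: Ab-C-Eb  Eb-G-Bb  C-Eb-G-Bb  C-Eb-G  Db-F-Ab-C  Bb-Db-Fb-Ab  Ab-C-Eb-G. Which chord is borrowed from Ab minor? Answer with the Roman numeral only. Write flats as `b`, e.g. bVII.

iiø7

In Ab major the diatonic chords are Ab, Bbm, Cm, Db, Eb, Fm, Gdim. Ab–C–Eb = Ab, Eb–G–Bb = Eb, C–Eb–G–Bb = Cm7, C–Eb–G = Cm, Db–F–Ab–C = Dbmaj7 and Ab–C–Eb–G = Abmaj7 all belong to that set. But Bb–Db–Fb–Ab is foreign: the diatonic ii on degree 2 is Bbm, whereas Bbm7b5 comes from Ab minor. It is labeled iiø7.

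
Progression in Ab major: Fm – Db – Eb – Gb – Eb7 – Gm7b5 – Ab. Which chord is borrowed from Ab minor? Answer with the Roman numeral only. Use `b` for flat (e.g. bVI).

bVII

The diatonic triads in Ab major are Ab, Bbm, Cm, Db, Eb, Fm, Gdim. Of the given chords, Fm, Db, Eb, Eb7, Gm7b5 and Ab are diatonic. Gb (Gb–Bb–Db) is not: scale degree 7 in Ab major carries Gdim (vii°). In Ab minor the chord on that degree is Gb, so here it functions as bVII, borrowed from the parallel minor.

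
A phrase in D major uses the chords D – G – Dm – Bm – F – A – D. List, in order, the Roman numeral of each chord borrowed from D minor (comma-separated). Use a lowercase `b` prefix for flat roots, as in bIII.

In D major the diatonic chords are D, Em, F#m, G, A, Bm, C#dim. Of the given chords, D, G, Bm and A are diatonic. But Dm (D–F–A) is foreign: the diatonic I on degree 1 is D, whereas Dm comes from D minor. It is labeled i. F (F–A–C) doesn't fit — on degree 3 D major would have F#m (iii). F is the degree-3 chord of D minor, so it is the borrowed bIII.

i, bIII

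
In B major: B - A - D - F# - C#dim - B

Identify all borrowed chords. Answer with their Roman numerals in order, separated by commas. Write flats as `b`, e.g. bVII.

bVII, bIII, ii°

The diatonic triads in B major are B, C#m, D#m, E, F#, G#m, A#dim. B and F# both belong to that set. A (A–C#–E) doesn't fit — on degree 7 B major would have A#dim (vii°). A is the degree-7 chord of B minor, so it is the borrowed bVII. D (D–F#–A) doesn't fit — on degree 3 B major would have D#m (iii). D is the degree-3 chord of B minor, so it is the borrowed bIII. C#dim (C#–E–G) is not: scale degree 2 in B major carries C#m (ii). In B minor the chord on that degree is C#dim, so here it functions as ii°, borrowed from the parallel minor.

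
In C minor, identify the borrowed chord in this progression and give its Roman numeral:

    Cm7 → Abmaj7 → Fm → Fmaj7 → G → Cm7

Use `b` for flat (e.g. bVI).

The diatonic triads in C minor (with V from harmonic minor) are Cm, Ddim, Eb, Fm, G, Ab, Bb. Of the given chords, Cm7, Abmaj7, Fm and G are diatonic. Fmaj7 (F–A–C–E) doesn't fit — on degree 4 C minor would have Fm (iv). Fmaj7 is the degree-4 chord of C major, so it is the borrowed IVmaj7.

IVmaj7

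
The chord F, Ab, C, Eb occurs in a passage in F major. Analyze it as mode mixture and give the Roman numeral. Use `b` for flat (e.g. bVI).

The root F is the diatonic 1st degree of F major; the borrowing shows in the chord quality. The diatonic chord on degree 1 would be F (I), but F–Ab–C–Eb is the minor-seventh chord from F minor. As a borrowed chord it is labeled i7.

i7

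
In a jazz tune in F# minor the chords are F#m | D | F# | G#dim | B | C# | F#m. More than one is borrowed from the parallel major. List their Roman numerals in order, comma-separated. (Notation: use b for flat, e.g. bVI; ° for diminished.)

I, IV

The diatonic triads in F# minor (with V from harmonic minor) are F#m, G#dim, A, Bm, C#, D, E. F#m, D, G#dim and C# are all diatonic. F# (F#–A#–C#) doesn't fit — on degree 1 F# minor would have F#m (i). F# is the degree-1 chord of F# major, so it is the borrowed I. But B (B–D#–F#) is foreign: the diatonic iv on degree 4 is Bm, whereas B comes from F# major. It is labeled IV.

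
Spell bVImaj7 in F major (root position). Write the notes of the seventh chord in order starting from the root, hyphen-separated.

Db-F-Ab-C

Scale degree 6 in F major is D. bVImaj7 uses the lowered form, Db, taken from F minor. Building the major-seventh chord from the parallel minor on Db: Db–F–Ab–C.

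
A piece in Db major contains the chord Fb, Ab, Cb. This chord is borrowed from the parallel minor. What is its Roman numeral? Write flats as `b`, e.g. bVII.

Fb is the lowered form of scale degree 3 in Db major (the diatonic degree 3 is F). The diatonic chord on degree 3 would be Fm (iii), but Fb–Ab–Cb is the major chord from Db minor. As a borrowed chord it is labeled bIII.

bIII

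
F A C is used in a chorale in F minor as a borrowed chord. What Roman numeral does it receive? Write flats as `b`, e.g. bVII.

I

The root F is the diatonic 1st degree of F minor; the borrowing shows in the chord quality. F–A–C is a major chord — the form found in F major, not the diatonic i (Fm). Borrowed into F minor it is written I.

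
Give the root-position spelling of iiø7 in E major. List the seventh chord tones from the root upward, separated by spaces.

F# A C E

iiø7 is built on scale degree 2, which is F# in both E major and its parallel. Building the half-diminished-seventh chord from the parallel minor on F#: F#–A–C–E.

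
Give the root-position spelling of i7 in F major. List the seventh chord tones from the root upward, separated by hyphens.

F-Ab-C-Eb

The root, F, is scale degree 1 — the same note in F major and F minor; only the chord quality changes. In F minor the chord on F is F–Ab–C–Eb.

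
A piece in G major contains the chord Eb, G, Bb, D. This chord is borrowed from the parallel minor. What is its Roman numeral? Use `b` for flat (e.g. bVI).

The root Eb is the lowered 6th scale degree — diatonically G major has E there. Diatonically G major has Em (vi) on that degree; Eb–G–Bb–D is instead the major-seventh chord native to G minor, so it takes the label bVImaj7.

bVImaj7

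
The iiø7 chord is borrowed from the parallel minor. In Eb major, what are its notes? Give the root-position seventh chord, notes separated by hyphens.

F-Ab-Cb-Eb

The root, F, is scale degree 2 — the same note in Eb major and Eb minor; only the chord quality changes. In Eb minor the chord on F is F–Ab–Cb–Eb.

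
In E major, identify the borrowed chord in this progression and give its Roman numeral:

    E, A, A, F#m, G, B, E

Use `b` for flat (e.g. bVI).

E major has the diatonic set E, F#m, G#m, A, B, C#m, D#dim. Of the given chords, E, A, F#m and B are diatonic. But G (G–B–D) is foreign: the diatonic iii on degree 3 is G#m, whereas G comes from E minor. It is labeled bIII.

bIII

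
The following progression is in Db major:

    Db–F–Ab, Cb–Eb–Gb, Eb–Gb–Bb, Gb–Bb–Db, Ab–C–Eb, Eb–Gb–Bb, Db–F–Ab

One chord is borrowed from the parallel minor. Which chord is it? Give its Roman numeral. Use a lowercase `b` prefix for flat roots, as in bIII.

bVII

In Db major the diatonic chords are Db, Ebm, Fm, Gb, Ab, Bbm, Cdim. Db–F–Ab = Db, Eb–Gb–Bb = Ebm, Gb–Bb–Db = Gb and Ab–C–Eb = Ab are all diatonic. Cb–Eb–Gb is not: scale degree 7 in Db major carries Cdim (vii°). In Db minor the chord on that degree is Cb, so here it functions as bVII, borrowed from the parallel minor.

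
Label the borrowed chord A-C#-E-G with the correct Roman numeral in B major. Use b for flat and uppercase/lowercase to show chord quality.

bVII7

In B major scale degree 7 is A#; A is its lowered form, from B minor. The diatonic chord on degree 7 would be A#dim (vii°), but A–C#–E–G is the dominant-seventh chord from B minor. As a borrowed chord it is labeled bVII7.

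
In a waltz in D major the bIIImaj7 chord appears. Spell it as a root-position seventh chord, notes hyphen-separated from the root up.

F-A-C-E

The root of bIIImaj7 is the lowered 3rd degree: F# becomes F. Building the major-seventh chord from the parallel minor on F: F–A–C–E.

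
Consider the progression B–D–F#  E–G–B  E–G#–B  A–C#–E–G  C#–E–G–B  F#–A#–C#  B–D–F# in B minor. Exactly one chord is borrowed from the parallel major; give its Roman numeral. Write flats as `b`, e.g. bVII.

IV

B minor has the diatonic set Bm, C#dim, D, Em, F#, G, A (with V from harmonic minor). Of the given chords, B–D–F# = Bm, E–G–B = Em, A–C#–E–G = A7, C#–E–G–B = C#m7b5 and F#–A#–C# = F# are diatonic. E–G#–B is not: scale degree 4 in B minor carries Em (iv). In B major the chord on that degree is E, so here it functions as IV, borrowed from the parallel major.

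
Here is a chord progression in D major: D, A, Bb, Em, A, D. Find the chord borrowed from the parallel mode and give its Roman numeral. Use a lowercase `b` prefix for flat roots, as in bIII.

In D major the diatonic chords are D, Em, F#m, G, A, Bm, C#dim. D, A and Em all belong to that set. Bb (Bb–D–F) doesn't fit — on degree 6 D major would have Bm (vi). Bb is the degree-6 chord of D minor, so it is the borrowed bVI.

bVI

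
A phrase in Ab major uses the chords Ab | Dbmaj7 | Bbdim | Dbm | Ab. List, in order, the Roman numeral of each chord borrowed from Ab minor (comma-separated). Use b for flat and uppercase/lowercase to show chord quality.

ii°, iv

The diatonic triads in Ab major are Ab, Bbm, Cm, Db, Eb, Fm, Gdim. Ab and Dbmaj7 both belong to that set. Bbdim (Bb–Db–Fb) doesn't fit — on degree 2 Ab major would have Bbm (ii). Bbdim is the degree-2 chord of Ab minor, so it is the borrowed ii°. But Dbm (Db–Fb–Ab) is foreign: the diatonic IV on degree 4 is Db, whereas Dbm comes from Ab minor. It is labeled iv.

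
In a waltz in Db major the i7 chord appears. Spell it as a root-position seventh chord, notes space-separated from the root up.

The root, Db, is scale degree 1 — the same note in Db major and Db minor; only the chord quality changes. Stacking thirds in Db minor on Db gives Db–Fb–Ab–Cb.

Db Fb Ab Cb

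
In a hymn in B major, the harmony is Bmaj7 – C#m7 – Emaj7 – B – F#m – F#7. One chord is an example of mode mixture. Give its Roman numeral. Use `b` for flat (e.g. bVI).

v

B major has the diatonic set B, C#m, D#m, E, F#, G#m, A#dim. Bmaj7, C#m7, Emaj7, B and F#7 are all diatonic. F#m (F#–A–C#) doesn't fit — on degree 5 B major would have F# (V). F#m is the degree-5 chord of B minor, so it is the borrowed v.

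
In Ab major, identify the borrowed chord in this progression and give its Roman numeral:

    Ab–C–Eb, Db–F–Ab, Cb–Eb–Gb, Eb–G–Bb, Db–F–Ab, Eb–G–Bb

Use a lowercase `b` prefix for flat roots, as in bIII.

bIII

The diatonic triads in Ab major are Ab, Bbm, Cm, Db, Eb, Fm, Gdim. Of the given chords, Ab–C–Eb = Ab, Db–F–Ab = Db and Eb–G–Bb = Eb are diatonic. But Cb–Eb–Gb is foreign: the diatonic iii on degree 3 is Cm, whereas Cb comes from Ab minor. It is labeled bIII.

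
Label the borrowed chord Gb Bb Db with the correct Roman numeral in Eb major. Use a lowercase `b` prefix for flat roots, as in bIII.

bIII

In Eb major scale degree 3 is G; Gb is its lowered form, from Eb minor. Diatonically Eb major has Gm (iii) on that degree; Gb–Bb–Db is instead the major chord native to Eb minor, so it takes the label bIII.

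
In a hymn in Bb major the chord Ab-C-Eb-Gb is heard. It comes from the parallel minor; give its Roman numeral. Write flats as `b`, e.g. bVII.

Ab is the lowered form of scale degree 7 in Bb major (the diatonic degree 7 is A). Ab–C–Eb–Gb is a dominant-seventh chord — the form found in Bb minor, not the diatonic vii° (Adim). Borrowed into Bb major it is written bVII7.

bVII7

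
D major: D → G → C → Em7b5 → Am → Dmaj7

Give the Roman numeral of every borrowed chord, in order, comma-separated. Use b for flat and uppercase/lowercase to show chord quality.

In D major the diatonic chords are D, Em, F#m, G, A, Bm, C#dim. D, G and Dmaj7 all belong to that set. C (C–E–G) doesn't fit — on degree 7 D major would have C#dim (vii°). C is the degree-7 chord of D minor, so it is the borrowed bVII. Em7b5 (E–G–Bb–D) is not: scale degree 2 in D major carries Em (ii). In D minor the chord on that degree is Em7b5, so here it functions as iiø7, borrowed from the parallel minor. Am (A–C–E) doesn't fit — on degree 5 D major would have A (V). Am is the degree-5 chord of D minor, so it is the borrowed v.

bVII, iiø7, v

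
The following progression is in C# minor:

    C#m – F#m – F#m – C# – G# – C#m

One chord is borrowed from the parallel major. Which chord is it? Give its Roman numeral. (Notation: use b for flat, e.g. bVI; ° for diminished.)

The diatonic triads in C# minor (with V from harmonic minor) are C#m, D#dim, E, F#m, G#, A, B. C#m, F#m and G# all belong to that set. C# (C#–E#–G#) is not: scale degree 1 in C# minor carries C#m (i). In C# major the chord on that degree is C#, so here it functions as I, borrowed from the parallel major.

I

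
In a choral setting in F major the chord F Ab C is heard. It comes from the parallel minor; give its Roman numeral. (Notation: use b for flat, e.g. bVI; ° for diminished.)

F is scale degree 1 in F major. The diatonic chord on degree 1 would be F (I), but F–Ab–C is the minor chord from F minor. As a borrowed chord it is labeled i.

i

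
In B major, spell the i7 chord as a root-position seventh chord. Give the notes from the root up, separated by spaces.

B D F# A

i7 is built on scale degree 1, which is B in both B major and its parallel. Stacking thirds in B minor on B gives B–D–F#–A.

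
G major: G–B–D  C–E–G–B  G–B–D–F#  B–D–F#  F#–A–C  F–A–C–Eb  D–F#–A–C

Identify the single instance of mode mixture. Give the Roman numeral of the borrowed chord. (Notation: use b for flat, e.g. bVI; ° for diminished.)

The diatonic triads in G major are G, Am, Bm, C, D, Em, F#dim. Of the given chords, G–B–D = G, C–E–G–B = Cmaj7, G–B–D–F# = Gmaj7, B–D–F# = Bm, F#–A–C = F#dim and D–F#–A–C = D7 are diatonic. But F–A–C–Eb is foreign: the diatonic vii° on degree 7 is F#dim, whereas F7 comes from G minor. It is labeled bVII7.

bVII7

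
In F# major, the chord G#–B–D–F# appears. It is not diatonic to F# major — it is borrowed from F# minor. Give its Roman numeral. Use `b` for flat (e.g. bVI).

iiø7

The root G# is the diatonic 2nd degree of F# major; the borrowing shows in the chord quality. Diatonically F# major has G#m (ii) on that degree; G#–B–D–F# is instead the half-diminished-seventh chord native to F# minor, so it takes the label iiø7.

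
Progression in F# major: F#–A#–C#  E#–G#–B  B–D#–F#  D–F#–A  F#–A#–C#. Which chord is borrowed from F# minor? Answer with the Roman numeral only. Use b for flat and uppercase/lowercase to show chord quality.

bVI

F# major has the diatonic set F#, G#m, A#m, B, C#, D#m, E#dim. F#–A#–C# = F#, E#–G#–B = E#dim and B–D#–F# = B are all diatonic. D–F#–A is not: scale degree 6 in F# major carries D#m (vi). In F# minor the chord on that degree is D, so here it functions as bVI, borrowed from the parallel minor.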